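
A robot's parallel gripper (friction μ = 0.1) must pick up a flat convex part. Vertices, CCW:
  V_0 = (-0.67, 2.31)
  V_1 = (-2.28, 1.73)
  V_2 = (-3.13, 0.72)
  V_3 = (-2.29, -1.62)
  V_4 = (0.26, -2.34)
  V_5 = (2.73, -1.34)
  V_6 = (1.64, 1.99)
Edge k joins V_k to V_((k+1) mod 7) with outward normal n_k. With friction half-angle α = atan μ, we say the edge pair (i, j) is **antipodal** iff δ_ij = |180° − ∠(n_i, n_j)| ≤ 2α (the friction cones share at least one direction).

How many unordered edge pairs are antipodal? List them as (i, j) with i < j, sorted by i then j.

count = 3; pairs: (0,4), (2,5), (3,6)

α = atan 0.1 = 5.71°;  2α = 11.42°
n_0 = (-0.3389, +0.9408)
n_1 = (-0.7651, +0.6439)
n_2 = (-0.9412, -0.3379)
n_3 = (-0.2717, -0.9624)
n_4 = (+0.3753, -0.9269)
n_5 = (+0.9504, +0.3111)
n_6 = (+0.1372, +0.9905)
  (0,1): δ = 149.89°  ·
  (0,2): δ = 90.06°  ·
  (0,3): δ = 35.58°  ·
  (0,4): δ = 2.23°  ✓
  (0,5): δ = 88.31°  ·
  (0,6): δ = 152.30°  ·
  (1,2): δ = 120.17°  ·
  (1,3): δ = 65.68°  ·
  (1,4): δ = 27.88°  ·
  (1,5): δ = 58.21°  ·
  (1,6): δ = 122.20°  ·
  (2,3): δ = 125.51°  ·
  (2,4): δ = 87.71°  ·
  (2,5): δ = 1.62°  ✓
  (2,6): δ = 62.37°  ·
  (3,4): δ = 142.19°  ·
  (3,5): δ = 56.11°  ·
  (3,6): δ = 7.88°  ✓
  (4,5): δ = 93.92°  ·
  (4,6): δ = 29.93°  ·
  (5,6): δ = 116.01°  ·
antipodal pairs: 3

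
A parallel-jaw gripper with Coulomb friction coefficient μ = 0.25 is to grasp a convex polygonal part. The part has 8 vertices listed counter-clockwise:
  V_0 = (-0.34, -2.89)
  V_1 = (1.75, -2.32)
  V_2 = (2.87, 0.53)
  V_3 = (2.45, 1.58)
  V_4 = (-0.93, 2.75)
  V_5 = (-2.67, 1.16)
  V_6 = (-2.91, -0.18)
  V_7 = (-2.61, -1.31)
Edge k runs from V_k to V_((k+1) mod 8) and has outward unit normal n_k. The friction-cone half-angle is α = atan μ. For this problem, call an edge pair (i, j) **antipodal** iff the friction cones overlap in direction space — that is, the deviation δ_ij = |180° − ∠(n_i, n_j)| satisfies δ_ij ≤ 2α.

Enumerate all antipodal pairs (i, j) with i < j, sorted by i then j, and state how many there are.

count = 5; pairs: (0,4), (1,4), (1,5), (2,6), (3,7)

α = atan 0.25 = 14.04°;  2α = 28.07°
n_0 = (+0.2631, -0.9648)
n_1 = (+0.9307, -0.3658)
n_2 = (+0.9285, +0.3714)
n_3 = (+0.3271, +0.9450)
n_4 = (-0.6746, +0.7382)
n_5 = (-0.9843, +0.1763)
n_6 = (-0.9665, -0.2566)
n_7 = (-0.5713, -0.8208)
  (0,1): δ = 126.71°  ·
  (0,2): δ = 83.45°  ·
  (0,3): δ = 34.35°  ·
  (0,4): δ = 27.17°  ✓
  (0,5): δ = 64.59°  ·
  (0,6): δ = 89.61°  ·
  (0,7): δ = 129.91°  ·
  (1,2): δ = 136.74°  ·
  (1,3): δ = 87.64°  ·
  (1,4): δ = 26.13°  ✓
  (1,5): δ = 11.30°  ✓
  (1,6): δ = 36.32°  ·
  (1,7): δ = 76.61°  ·
  (2,3): δ = 130.89°  ·
  (2,4): δ = 69.38°  ·
  (2,5): δ = 31.96°  ·
  (2,6): δ = 6.93°  ✓
  (2,7): δ = 33.36°  ·
  (3,4): δ = 118.49°  ·
  (3,5): δ = 81.06°  ·
  (3,6): δ = 56.04°  ·
  (3,7): δ = 15.75°  ✓
  (4,5): δ = 142.58°  ·
  (4,6): δ = 117.55°  ·
  (4,7): δ = 77.26°  ·
  (5,6): δ = 154.98°  ·
  (5,7): δ = 114.69°  ·
  (6,7): δ = 139.71°  ·
antipodal pairs: 5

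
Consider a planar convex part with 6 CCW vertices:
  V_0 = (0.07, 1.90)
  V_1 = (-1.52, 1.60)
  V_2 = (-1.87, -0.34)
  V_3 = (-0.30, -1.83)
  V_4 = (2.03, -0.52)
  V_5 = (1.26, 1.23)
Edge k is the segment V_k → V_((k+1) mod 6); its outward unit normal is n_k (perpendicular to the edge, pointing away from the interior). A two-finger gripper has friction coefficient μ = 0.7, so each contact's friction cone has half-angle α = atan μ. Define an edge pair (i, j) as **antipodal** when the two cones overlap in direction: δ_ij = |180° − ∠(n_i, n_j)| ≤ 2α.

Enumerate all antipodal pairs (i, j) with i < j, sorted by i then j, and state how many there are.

count = 7; pairs: (0,2), (0,3), (1,3), (1,4), (2,4), (2,5), (3,5)

α = atan 0.7 = 34.99°;  2α = 69.98°
n_0 = (-0.1854, +0.9827)
n_1 = (-0.9841, +0.1775)
n_2 = (-0.6884, -0.7253)
n_3 = (+0.4901, -0.8717)
n_4 = (+0.9153, +0.4027)
n_5 = (+0.4906, +0.8714)
  (0,1): δ = 110.91°  ·
  (0,2): δ = 54.19°  ✓
  (0,3): δ = 18.66°  ✓
  (0,4): δ = 103.06°  ·
  (0,5): δ = 139.93°  ·
  (1,2): δ = 123.28°  ·
  (1,3): δ = 50.43°  ✓
  (1,4): δ = 33.98°  ✓
  (1,5): δ = 70.85°  ·
  (2,3): δ = 107.15°  ·
  (2,4): δ = 22.75°  ✓
  (2,5): δ = 14.12°  ✓
  (3,4): δ = 95.60°  ·
  (3,5): δ = 58.73°  ✓
  (4,5): δ = 143.13°  ·
antipodal pairs: 7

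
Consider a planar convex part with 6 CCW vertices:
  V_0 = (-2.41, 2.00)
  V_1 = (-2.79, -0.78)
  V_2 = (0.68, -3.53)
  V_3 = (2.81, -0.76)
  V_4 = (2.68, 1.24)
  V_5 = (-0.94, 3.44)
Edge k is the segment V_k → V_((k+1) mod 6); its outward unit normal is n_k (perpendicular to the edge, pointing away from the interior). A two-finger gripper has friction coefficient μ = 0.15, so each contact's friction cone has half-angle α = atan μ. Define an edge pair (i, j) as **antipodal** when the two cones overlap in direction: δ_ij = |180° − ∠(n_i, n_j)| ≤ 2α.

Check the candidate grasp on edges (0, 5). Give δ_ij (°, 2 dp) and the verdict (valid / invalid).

δ = 142.19°, invalid

α = atan 0.15 = 8.53°;  2α = 17.06°
edge 0: e_0 = (-0.38, -2.78);  n_0 = (-0.9908, +0.1354)
edge 5: e_5 = (-1.47, -1.44);  n_5 = (-0.6998, +0.7144)
∠(n_0, n_5) = 37.81°
δ = |180° − 37.81°| = 142.19°
142.19° > 2α = 17.06°  →  invalid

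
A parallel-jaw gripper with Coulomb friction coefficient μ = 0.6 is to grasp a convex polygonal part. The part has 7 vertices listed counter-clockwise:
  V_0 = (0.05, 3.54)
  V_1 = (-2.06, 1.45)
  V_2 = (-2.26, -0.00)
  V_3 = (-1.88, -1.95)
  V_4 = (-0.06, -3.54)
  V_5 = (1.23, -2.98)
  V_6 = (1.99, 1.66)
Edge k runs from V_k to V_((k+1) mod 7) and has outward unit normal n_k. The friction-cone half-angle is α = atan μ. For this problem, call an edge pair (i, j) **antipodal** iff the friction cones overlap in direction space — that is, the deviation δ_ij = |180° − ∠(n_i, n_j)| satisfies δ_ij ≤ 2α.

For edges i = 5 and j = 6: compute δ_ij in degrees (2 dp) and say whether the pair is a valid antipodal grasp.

α = atan 0.6 = 30.96°;  2α = 61.93°
edge 5: e_5 = (+0.76, +4.64);  n_5 = (+0.9868, -0.1616)
edge 6: e_6 = (-1.94, +1.88);  n_6 = (+0.6959, +0.7181)
∠(n_5, n_6) = 55.20°
δ = |180° − 55.20°| = 124.80°
124.80° > 2α = 61.93°  →  invalid

δ = 124.80°, invalid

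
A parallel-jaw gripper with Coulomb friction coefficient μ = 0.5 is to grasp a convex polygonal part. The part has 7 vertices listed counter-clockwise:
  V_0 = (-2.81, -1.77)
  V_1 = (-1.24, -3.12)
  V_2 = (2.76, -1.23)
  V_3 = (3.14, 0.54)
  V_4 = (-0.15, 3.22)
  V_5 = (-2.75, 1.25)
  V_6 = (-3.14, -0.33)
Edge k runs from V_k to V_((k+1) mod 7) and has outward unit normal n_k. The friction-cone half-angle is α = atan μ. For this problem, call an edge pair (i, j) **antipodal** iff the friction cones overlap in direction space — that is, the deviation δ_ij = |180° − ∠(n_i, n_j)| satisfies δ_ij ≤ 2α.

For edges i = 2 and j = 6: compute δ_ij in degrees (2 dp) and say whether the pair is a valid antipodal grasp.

δ = 25.02°, valid

α = atan 0.5 = 26.57°;  2α = 53.13°
edge 2: e_2 = (+0.38, +1.77);  n_2 = (+0.9777, -0.2099)
edge 6: e_6 = (+0.33, -1.44);  n_6 = (-0.9747, -0.2234)
∠(n_2, n_6) = 154.98°
δ = |180° − 154.98°| = 25.02°
25.02° ≤ 2α = 53.13°  →  valid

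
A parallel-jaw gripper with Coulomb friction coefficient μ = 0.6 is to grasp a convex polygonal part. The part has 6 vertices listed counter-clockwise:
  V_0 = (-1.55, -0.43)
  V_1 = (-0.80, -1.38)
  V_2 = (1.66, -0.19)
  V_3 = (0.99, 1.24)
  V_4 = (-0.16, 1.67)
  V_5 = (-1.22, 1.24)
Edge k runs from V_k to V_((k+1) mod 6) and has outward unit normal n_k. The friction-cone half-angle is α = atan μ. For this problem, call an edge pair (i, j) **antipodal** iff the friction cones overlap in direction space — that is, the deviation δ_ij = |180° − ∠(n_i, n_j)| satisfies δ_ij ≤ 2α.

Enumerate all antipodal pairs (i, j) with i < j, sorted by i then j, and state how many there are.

count = 6; pairs: (0,2), (0,3), (1,3), (1,4), (1,5), (2,5)

α = atan 0.6 = 30.96°;  2α = 61.93°
n_0 = (-0.7849, -0.6196)
n_1 = (+0.4355, -0.9002)
n_2 = (+0.9055, +0.4243)
n_3 = (+0.3502, +0.9367)
n_4 = (-0.3759, +0.9267)
n_5 = (-0.9810, +0.1939)
  (0,1): δ = 102.48°  ·
  (0,2): δ = 13.19°  ✓
  (0,3): δ = 31.21°  ✓
  (0,4): δ = 73.79°  ·
  (0,5): δ = 130.53°  ·
  (1,2): δ = 90.71°  ·
  (1,3): δ = 46.32°  ✓
  (1,4): δ = 3.73°  ✓
  (1,5): δ = 53.01°  ✓
  (2,3): δ = 135.61°  ·
  (2,4): δ = 93.02°  ·
  (2,5): δ = 36.28°  ✓
  (3,4): δ = 137.42°  ·
  (3,5): δ = 80.68°  ·
  (4,5): δ = 123.26°  ·
antipodal pairs: 6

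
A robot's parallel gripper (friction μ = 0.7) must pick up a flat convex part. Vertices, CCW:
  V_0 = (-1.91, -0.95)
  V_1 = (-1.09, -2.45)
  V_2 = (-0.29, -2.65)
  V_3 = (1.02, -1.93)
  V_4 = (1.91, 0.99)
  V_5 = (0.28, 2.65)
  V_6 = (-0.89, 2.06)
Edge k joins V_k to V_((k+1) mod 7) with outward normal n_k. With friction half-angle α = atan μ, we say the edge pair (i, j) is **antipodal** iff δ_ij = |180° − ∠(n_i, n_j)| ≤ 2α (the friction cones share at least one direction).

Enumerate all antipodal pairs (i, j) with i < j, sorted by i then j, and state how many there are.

count = 9; pairs: (0,3), (0,4), (1,4), (1,5), (2,5), (2,6), (3,5), (3,6), (4,6)

α = atan 0.7 = 34.99°;  2α = 69.98°
n_0 = (-0.8774, -0.4797)
n_1 = (-0.2425, -0.9701)
n_2 = (+0.4817, -0.8764)
n_3 = (+0.9566, -0.2916)
n_4 = (+0.7135, +0.7006)
n_5 = (-0.4503, +0.8929)
n_6 = (-0.9471, +0.3209)
  (0,1): δ = 132.70°  ·
  (0,2): δ = 89.87°  ·
  (0,3): δ = 45.61°  ✓
  (0,4): δ = 15.81°  ✓
  (0,5): δ = 88.10°  ·
  (0,6): δ = 132.62°  ·
  (1,2): δ = 137.17°  ·
  (1,3): δ = 92.91°  ·
  (1,4): δ = 31.49°  ✓
  (1,5): δ = 40.80°  ✓
  (1,6): δ = 85.32°  ·
  (2,3): δ = 135.74°  ·
  (2,4): δ = 74.32°  ·
  (2,5): δ = 2.03°  ✓
  (2,6): δ = 42.49°  ✓
  (3,4): δ = 118.57°  ·
  (3,5): δ = 46.29°  ✓
  (3,6): δ = 1.77°  ✓
  (4,5): δ = 107.72°  ·
  (4,6): δ = 63.20°  ✓
  (5,6): δ = 135.48°  ·
antipodal pairs: 9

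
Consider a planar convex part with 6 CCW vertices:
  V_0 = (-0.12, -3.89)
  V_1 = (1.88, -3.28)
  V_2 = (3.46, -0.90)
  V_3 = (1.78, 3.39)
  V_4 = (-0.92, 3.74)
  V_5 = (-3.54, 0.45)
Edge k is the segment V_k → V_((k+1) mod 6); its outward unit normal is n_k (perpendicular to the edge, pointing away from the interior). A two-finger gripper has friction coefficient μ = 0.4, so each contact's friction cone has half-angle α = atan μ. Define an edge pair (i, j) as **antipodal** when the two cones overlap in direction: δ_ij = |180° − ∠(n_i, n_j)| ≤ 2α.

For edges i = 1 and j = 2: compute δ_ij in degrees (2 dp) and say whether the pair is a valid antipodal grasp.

δ = 125.04°, invalid

α = atan 0.4 = 21.80°;  2α = 43.60°
edge 1: e_1 = (+1.58, +2.38);  n_1 = (+0.8331, -0.5531)
edge 2: e_2 = (-1.68, +4.29);  n_2 = (+0.9311, +0.3646)
∠(n_1, n_2) = 54.96°
δ = |180° − 54.96°| = 125.04°
125.04° > 2α = 43.60°  →  invalid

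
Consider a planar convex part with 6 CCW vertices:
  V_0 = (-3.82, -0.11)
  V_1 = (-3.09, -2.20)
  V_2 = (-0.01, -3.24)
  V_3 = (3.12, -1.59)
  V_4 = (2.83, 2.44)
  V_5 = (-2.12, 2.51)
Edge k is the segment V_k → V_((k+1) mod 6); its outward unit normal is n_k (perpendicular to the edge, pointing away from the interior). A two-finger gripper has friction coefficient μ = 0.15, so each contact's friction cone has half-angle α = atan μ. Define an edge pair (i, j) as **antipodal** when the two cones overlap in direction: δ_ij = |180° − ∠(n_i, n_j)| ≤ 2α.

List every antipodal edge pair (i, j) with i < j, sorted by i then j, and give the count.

α = atan 0.15 = 8.53°;  2α = 17.06°
n_0 = (-0.9441, -0.3297)
n_1 = (-0.3199, -0.9474)
n_2 = (+0.4663, -0.8846)
n_3 = (+0.9974, +0.0718)
n_4 = (+0.0141, +0.9999)
n_5 = (-0.8389, +0.5443)
  (0,1): δ = 127.91°  ·
  (0,2): δ = 81.46°  ·
  (0,3): δ = 15.14°  ✓
  (0,4): δ = 69.94°  ·
  (0,5): δ = 127.77°  ·
  (1,2): δ = 133.55°  ·
  (1,3): δ = 67.23°  ·
  (1,4): δ = 17.85°  ·
  (1,5): δ = 75.68°  ·
  (2,3): δ = 113.68°  ·
  (2,4): δ = 28.61°  ·
  (2,5): δ = 29.23°  ·
  (3,4): δ = 94.93°  ·
  (3,5): δ = 37.09°  ·
  (4,5): δ = 122.17°  ·
antipodal pairs: 1

count = 1; pairs: (0,3)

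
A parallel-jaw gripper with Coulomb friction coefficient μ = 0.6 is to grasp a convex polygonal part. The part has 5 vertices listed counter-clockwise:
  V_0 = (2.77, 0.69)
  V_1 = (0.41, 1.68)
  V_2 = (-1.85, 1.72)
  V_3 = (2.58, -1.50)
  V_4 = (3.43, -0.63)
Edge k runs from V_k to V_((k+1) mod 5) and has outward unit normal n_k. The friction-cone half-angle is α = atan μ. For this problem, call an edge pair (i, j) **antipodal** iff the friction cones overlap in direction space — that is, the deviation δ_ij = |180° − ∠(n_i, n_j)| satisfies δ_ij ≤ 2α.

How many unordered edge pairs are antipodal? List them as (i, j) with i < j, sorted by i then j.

α = atan 0.6 = 30.96°;  2α = 61.93°
n_0 = (+0.3868, +0.9221)
n_1 = (+0.0177, +0.9998)
n_2 = (-0.5880, -0.8089)
n_3 = (+0.7153, -0.6988)
n_4 = (+0.8944, +0.4472)
  (0,1): δ = 158.26°  ·
  (0,2): δ = 13.25°  ✓
  (0,3): δ = 68.42°  ·
  (0,4): δ = 139.32°  ·
  (1,2): δ = 35.00°  ✓
  (1,3): δ = 46.68°  ✓
  (1,4): δ = 117.58°  ·
  (2,3): δ = 98.32°  ·
  (2,4): δ = 27.42°  ✓
  (3,4): δ = 109.10°  ·
antipodal pairs: 4

count = 4; pairs: (0,2), (1,2), (1,3), (2,4)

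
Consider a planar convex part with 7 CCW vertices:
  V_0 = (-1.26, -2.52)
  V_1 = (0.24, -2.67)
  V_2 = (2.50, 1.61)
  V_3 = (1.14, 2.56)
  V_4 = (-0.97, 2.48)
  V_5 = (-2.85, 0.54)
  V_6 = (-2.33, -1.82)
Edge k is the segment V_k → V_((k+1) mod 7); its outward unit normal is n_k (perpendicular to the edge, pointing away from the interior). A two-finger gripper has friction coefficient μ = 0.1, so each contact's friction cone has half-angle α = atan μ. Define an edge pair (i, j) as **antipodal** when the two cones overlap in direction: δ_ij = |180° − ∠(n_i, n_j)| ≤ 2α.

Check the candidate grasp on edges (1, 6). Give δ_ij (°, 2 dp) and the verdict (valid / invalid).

δ = 84.64°, invalid

α = atan 0.1 = 5.71°;  2α = 11.42°
edge 1: e_1 = (+2.26, +4.28);  n_1 = (+0.8843, -0.4669)
edge 6: e_6 = (+1.07, -0.70);  n_6 = (-0.5475, -0.8368)
∠(n_1, n_6) = 95.36°
δ = |180° − 95.36°| = 84.64°
84.64° > 2α = 11.42°  →  invalid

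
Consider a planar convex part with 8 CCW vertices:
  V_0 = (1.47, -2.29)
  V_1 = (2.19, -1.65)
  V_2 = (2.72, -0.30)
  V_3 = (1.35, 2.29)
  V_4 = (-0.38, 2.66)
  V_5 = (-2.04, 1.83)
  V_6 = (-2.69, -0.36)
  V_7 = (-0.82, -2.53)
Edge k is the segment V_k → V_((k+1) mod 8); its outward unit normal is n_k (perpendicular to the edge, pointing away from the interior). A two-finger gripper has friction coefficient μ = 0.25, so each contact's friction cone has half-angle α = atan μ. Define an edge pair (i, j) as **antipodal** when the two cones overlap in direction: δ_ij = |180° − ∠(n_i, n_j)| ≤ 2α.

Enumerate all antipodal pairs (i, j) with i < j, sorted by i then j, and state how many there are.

count = 5; pairs: (0,4), (1,5), (2,6), (3,7), (4,7)

α = atan 0.25 = 14.04°;  2α = 28.07°
n_0 = (+0.6644, -0.7474)
n_1 = (+0.9308, -0.3654)
n_2 = (+0.8840, +0.4676)
n_3 = (+0.2091, +0.9779)
n_4 = (-0.4472, +0.8944)
n_5 = (-0.9587, +0.2845)
n_6 = (-0.7575, -0.6528)
n_7 = (+0.1042, -0.9946)
  (0,1): δ = 153.07°  ·
  (0,2): δ = 103.76°  ·
  (0,3): δ = 53.71°  ·
  (0,4): δ = 15.07°  ✓
  (0,5): δ = 31.84°  ·
  (0,6): δ = 89.12°  ·
  (0,7): δ = 144.35°  ·
  (1,2): δ = 130.69°  ·
  (1,3): δ = 80.64°  ·
  (1,4): δ = 42.00°  ·
  (1,5): δ = 4.90°  ✓
  (1,6): δ = 62.19°  ·
  (1,7): δ = 117.42°  ·
  (2,3): δ = 129.95°  ·
  (2,4): δ = 91.31°  ·
  (2,5): δ = 44.41°  ·
  (2,6): δ = 12.88°  ✓
  (2,7): δ = 68.11°  ·
  (3,4): δ = 141.36°  ·
  (3,5): δ = 94.46°  ·
  (3,6): δ = 37.17°  ·
  (3,7): δ = 18.06°  ✓
  (4,5): δ = 133.10°  ·
  (4,6): δ = 75.81°  ·
  (4,7): δ = 20.58°  ✓
  (5,6): δ = 122.72°  ·
  (5,7): δ = 67.49°  ·
  (6,7): δ = 124.77°  ·
antipodal pairs: 5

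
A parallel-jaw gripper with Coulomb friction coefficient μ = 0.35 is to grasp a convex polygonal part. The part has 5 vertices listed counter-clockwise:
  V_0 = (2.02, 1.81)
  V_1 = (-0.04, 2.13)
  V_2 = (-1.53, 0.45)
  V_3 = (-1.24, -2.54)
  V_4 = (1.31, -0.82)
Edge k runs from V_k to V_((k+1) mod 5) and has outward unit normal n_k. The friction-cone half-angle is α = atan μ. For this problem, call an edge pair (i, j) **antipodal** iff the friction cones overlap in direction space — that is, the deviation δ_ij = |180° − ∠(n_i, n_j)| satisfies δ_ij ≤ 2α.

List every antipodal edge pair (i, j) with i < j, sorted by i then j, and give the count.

α = atan 0.35 = 19.29°;  2α = 38.58°
n_0 = (+0.1535, +0.9881)
n_1 = (-0.7481, +0.6635)
n_2 = (-0.9953, -0.0965)
n_3 = (+0.5592, -0.8290)
n_4 = (+0.9654, -0.2606)
  (0,1): δ = 122.74°  ·
  (0,2): δ = 75.63°  ·
  (0,3): δ = 42.83°  ·
  (0,4): δ = 83.72°  ·
  (1,2): δ = 132.89°  ·
  (1,3): δ = 14.43°  ✓
  (1,4): δ = 26.46°  ✓
  (2,3): δ = 61.54°  ·
  (2,4): δ = 20.65°  ✓
  (3,4): δ = 139.11°  ·
antipodal pairs: 3

count = 3; pairs: (1,3), (1,4), (2,4)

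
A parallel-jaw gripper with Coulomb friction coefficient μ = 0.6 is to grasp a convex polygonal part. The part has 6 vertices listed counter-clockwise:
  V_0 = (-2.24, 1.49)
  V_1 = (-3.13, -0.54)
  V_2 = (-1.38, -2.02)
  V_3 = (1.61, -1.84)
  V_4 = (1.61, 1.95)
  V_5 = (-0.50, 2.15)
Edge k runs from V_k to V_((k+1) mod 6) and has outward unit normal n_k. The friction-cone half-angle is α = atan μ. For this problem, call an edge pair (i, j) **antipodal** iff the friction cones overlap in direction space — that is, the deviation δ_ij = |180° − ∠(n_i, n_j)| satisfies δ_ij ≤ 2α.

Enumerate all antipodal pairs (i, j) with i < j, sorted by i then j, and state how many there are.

α = atan 0.6 = 30.96°;  2α = 61.93°
n_0 = (-0.9158, +0.4015)
n_1 = (-0.6457, -0.7636)
n_2 = (+0.0601, -0.9982)
n_3 = (+1.0000, -0.0000)
n_4 = (+0.0944, +0.9955)
n_5 = (-0.3547, +0.9350)
  (0,1): δ = 106.55°  ·
  (0,2): δ = 62.88°  ·
  (0,3): δ = 23.67°  ✓
  (0,4): δ = 108.26°  ·
  (0,5): δ = 134.45°  ·
  (1,2): δ = 136.33°  ·
  (1,3): δ = 49.78°  ✓
  (1,4): δ = 34.81°  ✓
  (1,5): δ = 60.99°  ✓
  (2,3): δ = 93.45°  ·
  (2,4): δ = 8.86°  ✓
  (2,5): δ = 17.33°  ✓
  (3,4): δ = 95.41°  ·
  (3,5): δ = 69.23°  ·
  (4,5): δ = 153.81°  ·
antipodal pairs: 6

count = 6; pairs: (0,3), (1,3), (1,4), (1,5), (2,4), (2,5)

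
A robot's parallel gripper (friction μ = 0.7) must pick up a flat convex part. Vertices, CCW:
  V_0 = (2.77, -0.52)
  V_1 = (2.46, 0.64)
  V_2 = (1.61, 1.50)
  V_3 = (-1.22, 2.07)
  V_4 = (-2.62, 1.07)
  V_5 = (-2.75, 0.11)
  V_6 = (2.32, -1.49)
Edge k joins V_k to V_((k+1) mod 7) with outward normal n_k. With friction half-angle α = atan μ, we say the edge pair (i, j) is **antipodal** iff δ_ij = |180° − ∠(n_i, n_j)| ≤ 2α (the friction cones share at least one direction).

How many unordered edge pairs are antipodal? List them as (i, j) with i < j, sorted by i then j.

α = atan 0.7 = 34.99°;  2α = 69.98°
n_0 = (+0.9661, +0.2582)
n_1 = (+0.7112, +0.7030)
n_2 = (+0.1974, +0.9803)
n_3 = (-0.5812, +0.8137)
n_4 = (-0.9910, +0.1342)
n_5 = (-0.3010, -0.9536)
n_6 = (+0.9071, -0.4208)
  (0,1): δ = 150.30°  ·
  (0,2): δ = 116.35°  ·
  (0,3): δ = 69.42°  ✓
  (0,4): δ = 22.67°  ✓
  (0,5): δ = 57.52°  ✓
  (0,6): δ = 140.15°  ·
  (1,2): δ = 146.05°  ·
  (1,3): δ = 99.13°  ·
  (1,4): δ = 52.38°  ✓
  (1,5): δ = 27.82°  ✓
  (1,6): δ = 110.45°  ·
  (2,3): δ = 133.07°  ·
  (2,4): δ = 86.32°  ·
  (2,5): δ = 6.13°  ✓
  (2,6): δ = 76.50°  ·
  (3,4): δ = 133.25°  ·
  (3,5): δ = 53.05°  ✓
  (3,6): δ = 29.57°  ✓
  (4,5): δ = 99.80°  ·
  (4,6): δ = 17.18°  ✓
  (5,6): δ = 97.37°  ·
antipodal pairs: 9

count = 9; pairs: (0,3), (0,4), (0,5), (1,4), (1,5), (2,5), (3,5), (3,6), (4,6)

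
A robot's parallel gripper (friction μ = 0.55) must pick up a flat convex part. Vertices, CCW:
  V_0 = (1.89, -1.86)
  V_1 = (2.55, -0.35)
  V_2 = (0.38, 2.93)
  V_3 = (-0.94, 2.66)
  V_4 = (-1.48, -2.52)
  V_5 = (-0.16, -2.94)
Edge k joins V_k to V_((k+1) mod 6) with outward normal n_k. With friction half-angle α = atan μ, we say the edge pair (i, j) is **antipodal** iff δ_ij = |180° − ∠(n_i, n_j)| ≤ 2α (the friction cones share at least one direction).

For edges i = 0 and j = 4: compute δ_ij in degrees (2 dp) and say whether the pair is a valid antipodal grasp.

α = atan 0.55 = 28.81°;  2α = 57.62°
edge 0: e_0 = (+0.66, +1.51);  n_0 = (+0.9163, -0.4005)
edge 4: e_4 = (+1.32, -0.42);  n_4 = (-0.3032, -0.9529)
∠(n_0, n_4) = 84.04°
δ = |180° − 84.04°| = 95.96°
95.96° > 2α = 57.62°  →  invalid

δ = 95.96°, invalid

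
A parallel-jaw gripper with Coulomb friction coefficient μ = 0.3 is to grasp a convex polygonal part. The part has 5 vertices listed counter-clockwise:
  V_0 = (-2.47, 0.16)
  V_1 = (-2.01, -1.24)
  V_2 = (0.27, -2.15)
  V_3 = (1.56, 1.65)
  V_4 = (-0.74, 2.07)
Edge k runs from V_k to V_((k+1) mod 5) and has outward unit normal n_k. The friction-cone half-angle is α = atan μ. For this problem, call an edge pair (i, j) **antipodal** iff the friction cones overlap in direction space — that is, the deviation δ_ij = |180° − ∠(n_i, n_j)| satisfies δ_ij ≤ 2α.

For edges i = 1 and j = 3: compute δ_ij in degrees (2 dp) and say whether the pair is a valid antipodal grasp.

α = atan 0.3 = 16.70°;  2α = 33.40°
edge 1: e_1 = (+2.28, -0.91);  n_1 = (-0.3707, -0.9288)
edge 3: e_3 = (-2.30, +0.42);  n_3 = (+0.1796, +0.9837)
∠(n_1, n_3) = 168.59°
δ = |180° − 168.59°| = 11.41°
11.41° ≤ 2α = 33.40°  →  valid

δ = 11.41°, valid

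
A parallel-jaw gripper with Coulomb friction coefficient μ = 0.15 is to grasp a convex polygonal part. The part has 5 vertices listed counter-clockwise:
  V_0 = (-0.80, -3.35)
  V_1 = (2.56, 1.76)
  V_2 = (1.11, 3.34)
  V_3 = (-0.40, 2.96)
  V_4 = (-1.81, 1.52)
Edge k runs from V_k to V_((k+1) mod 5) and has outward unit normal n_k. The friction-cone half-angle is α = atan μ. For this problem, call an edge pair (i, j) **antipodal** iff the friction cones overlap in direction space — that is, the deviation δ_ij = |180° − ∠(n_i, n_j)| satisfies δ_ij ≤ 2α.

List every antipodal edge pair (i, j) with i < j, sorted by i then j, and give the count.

α = atan 0.15 = 8.53°;  2α = 17.06°
n_0 = (+0.8356, -0.5494)
n_1 = (+0.7368, +0.6761)
n_2 = (-0.2440, +0.9698)
n_3 = (-0.7145, +0.6996)
n_4 = (-0.9792, -0.2031)
  (0,1): δ = 104.13°  ·
  (0,2): δ = 42.55°  ·
  (0,3): δ = 11.07°  ✓
  (0,4): δ = 45.04°  ·
  (1,2): δ = 118.42°  ·
  (1,3): δ = 86.94°  ·
  (1,4): δ = 30.83°  ·
  (2,3): δ = 148.52°  ·
  (2,4): δ = 92.41°  ·
  (3,4): δ = 123.89°  ·
antipodal pairs: 1

count = 1; pairs: (0,3)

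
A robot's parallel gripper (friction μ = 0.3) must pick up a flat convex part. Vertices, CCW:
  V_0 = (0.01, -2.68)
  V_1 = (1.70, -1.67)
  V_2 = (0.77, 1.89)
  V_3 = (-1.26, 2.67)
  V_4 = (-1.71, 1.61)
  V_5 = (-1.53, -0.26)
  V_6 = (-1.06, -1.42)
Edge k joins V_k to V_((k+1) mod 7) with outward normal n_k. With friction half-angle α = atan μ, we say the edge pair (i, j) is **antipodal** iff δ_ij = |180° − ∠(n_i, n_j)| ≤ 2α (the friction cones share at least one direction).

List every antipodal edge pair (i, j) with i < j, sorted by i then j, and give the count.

α = atan 0.3 = 16.70°;  2α = 33.40°
n_0 = (+0.5130, -0.8584)
n_1 = (+0.9675, +0.2528)
n_2 = (+0.3587, +0.9335)
n_3 = (-0.9205, +0.3908)
n_4 = (-0.9954, -0.0958)
n_5 = (-0.9268, -0.3755)
n_6 = (-0.7622, -0.6473)
  (0,1): δ = 106.22°  ·
  (0,2): δ = 51.88°  ·
  (0,3): δ = 36.13°  ·
  (0,4): δ = 64.63°  ·
  (0,5): δ = 81.19°  ·
  (0,6): δ = 99.47°  ·
  (1,2): δ = 125.66°  ·
  (1,3): δ = 37.64°  ·
  (1,4): δ = 9.14°  ✓
  (1,5): δ = 7.42°  ✓
  (1,6): δ = 25.70°  ✓
  (2,3): δ = 91.98°  ·
  (2,4): δ = 63.48°  ·
  (2,5): δ = 46.92°  ·
  (2,6): δ = 28.64°  ✓
  (3,4): δ = 151.50°  ·
  (3,5): δ = 134.94°  ·
  (3,6): δ = 116.66°  ·
  (4,5): δ = 163.44°  ·
  (4,6): δ = 145.16°  ·
  (5,6): δ = 161.72°  ·
antipodal pairs: 4

count = 4; pairs: (1,4), (1,5), (1,6), (2,6)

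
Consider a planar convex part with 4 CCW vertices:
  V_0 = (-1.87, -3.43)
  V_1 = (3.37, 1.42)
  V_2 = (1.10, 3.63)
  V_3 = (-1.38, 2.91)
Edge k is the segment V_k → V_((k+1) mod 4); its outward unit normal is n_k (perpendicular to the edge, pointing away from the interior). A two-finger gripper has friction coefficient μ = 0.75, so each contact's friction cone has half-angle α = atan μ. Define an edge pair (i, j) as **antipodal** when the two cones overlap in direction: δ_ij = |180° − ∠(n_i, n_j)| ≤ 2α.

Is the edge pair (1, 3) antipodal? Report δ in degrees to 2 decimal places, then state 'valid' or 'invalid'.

α = atan 0.75 = 36.87°;  2α = 73.74°
edge 1: e_1 = (-2.27, +2.21);  n_1 = (+0.6976, +0.7165)
edge 3: e_3 = (-0.49, -6.34);  n_3 = (-0.9970, +0.0771)
∠(n_1, n_3) = 129.81°
δ = |180° − 129.81°| = 50.19°
50.19° ≤ 2α = 73.74°  →  valid

δ = 50.19°, valid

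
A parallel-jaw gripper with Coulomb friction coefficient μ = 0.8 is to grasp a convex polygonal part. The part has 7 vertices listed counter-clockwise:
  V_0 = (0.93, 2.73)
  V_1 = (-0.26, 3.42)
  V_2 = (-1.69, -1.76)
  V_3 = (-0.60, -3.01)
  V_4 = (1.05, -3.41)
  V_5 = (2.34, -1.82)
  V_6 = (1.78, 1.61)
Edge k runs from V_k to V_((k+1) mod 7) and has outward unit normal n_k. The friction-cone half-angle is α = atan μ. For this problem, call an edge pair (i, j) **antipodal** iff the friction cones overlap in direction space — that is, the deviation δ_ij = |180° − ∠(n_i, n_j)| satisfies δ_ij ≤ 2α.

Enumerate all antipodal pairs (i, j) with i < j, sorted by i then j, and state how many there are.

α = atan 0.8 = 38.66°;  2α = 77.32°
n_0 = (+0.5016, +0.8651)
n_1 = (-0.9639, +0.2661)
n_2 = (-0.7537, -0.6572)
n_3 = (-0.2356, -0.9719)
n_4 = (+0.7766, -0.6300)
n_5 = (+0.9869, +0.1611)
n_6 = (+0.7966, +0.6045)
  (0,1): δ = 75.33°  ✓
  (0,2): δ = 18.81°  ✓
  (0,3): δ = 16.48°  ✓
  (0,4): δ = 81.05°  ·
  (0,5): δ = 129.38°  ·
  (0,6): δ = 157.30°  ·
  (1,2): δ = 123.48°  ·
  (1,3): δ = 88.19°  ·
  (1,4): δ = 23.62°  ✓
  (1,5): δ = 24.71°  ✓
  (1,6): δ = 52.63°  ✓
  (2,3): δ = 144.72°  ·
  (2,4): δ = 80.14°  ·
  (2,5): δ = 31.82°  ✓
  (2,6): δ = 3.89°  ✓
  (3,4): δ = 115.43°  ·
  (3,5): δ = 67.10°  ✓
  (3,6): δ = 39.18°  ✓
  (4,5): δ = 131.67°  ·
  (4,6): δ = 103.75°  ·
  (5,6): δ = 152.08°  ·
antipodal pairs: 10

count = 10; pairs: (0,1), (0,2), (0,3), (1,4), (1,5), (1,6), (2,5), (2,6), (3,5), (3,6)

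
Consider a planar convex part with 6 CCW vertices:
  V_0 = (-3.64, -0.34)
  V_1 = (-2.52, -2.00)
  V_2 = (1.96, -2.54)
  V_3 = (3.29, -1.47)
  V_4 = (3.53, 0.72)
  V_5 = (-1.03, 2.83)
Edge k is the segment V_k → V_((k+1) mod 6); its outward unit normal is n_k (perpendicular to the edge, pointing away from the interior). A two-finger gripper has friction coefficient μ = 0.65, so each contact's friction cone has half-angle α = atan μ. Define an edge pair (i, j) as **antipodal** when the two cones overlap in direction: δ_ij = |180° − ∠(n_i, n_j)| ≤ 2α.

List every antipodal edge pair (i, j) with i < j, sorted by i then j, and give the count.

α = atan 0.65 = 33.02°;  2α = 66.05°
n_0 = (-0.8290, -0.5593)
n_1 = (-0.1197, -0.9928)
n_2 = (+0.6268, -0.7792)
n_3 = (+0.9940, -0.1089)
n_4 = (+0.4199, +0.9076)
n_5 = (-0.7720, +0.6356)
  (0,1): δ = 130.88°  ·
  (0,2): δ = 85.19°  ·
  (0,3): δ = 40.26°  ✓
  (0,4): δ = 31.16°  ✓
  (0,5): δ = 106.53°  ·
  (1,2): δ = 134.31°  ·
  (1,3): δ = 89.38°  ·
  (1,4): δ = 17.96°  ✓
  (1,5): δ = 57.41°  ✓
  (2,3): δ = 135.07°  ·
  (2,4): δ = 63.65°  ✓
  (2,5): δ = 11.72°  ✓
  (3,4): δ = 108.58°  ·
  (3,5): δ = 33.21°  ✓
  (4,5): δ = 104.64°  ·
antipodal pairs: 7

count = 7; pairs: (0,3), (0,4), (1,4), (1,5), (2,4), (2,5), (3,5)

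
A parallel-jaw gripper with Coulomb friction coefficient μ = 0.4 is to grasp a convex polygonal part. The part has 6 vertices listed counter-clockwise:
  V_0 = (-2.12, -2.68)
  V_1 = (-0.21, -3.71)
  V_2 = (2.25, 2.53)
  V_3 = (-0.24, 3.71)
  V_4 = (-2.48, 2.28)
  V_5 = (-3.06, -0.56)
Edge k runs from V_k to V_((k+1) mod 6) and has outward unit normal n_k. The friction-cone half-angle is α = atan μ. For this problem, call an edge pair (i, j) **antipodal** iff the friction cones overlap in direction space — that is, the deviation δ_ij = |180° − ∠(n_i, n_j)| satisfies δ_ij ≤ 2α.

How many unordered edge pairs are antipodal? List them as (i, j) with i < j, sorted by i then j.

α = atan 0.4 = 21.80°;  2α = 43.60°
n_0 = (-0.4746, -0.8802)
n_1 = (+0.9303, -0.3668)
n_2 = (+0.4282, +0.9037)
n_3 = (-0.5381, +0.8429)
n_4 = (-0.9798, +0.2001)
n_5 = (-0.9142, -0.4053)
  (0,1): δ = 83.18°  ·
  (0,2): δ = 2.98°  ✓
  (0,3): δ = 60.89°  ·
  (0,4): δ = 106.79°  ·
  (0,5): δ = 142.25°  ·
  (1,2): δ = 93.84°  ·
  (1,3): δ = 35.93°  ✓
  (1,4): δ = 9.97°  ✓
  (1,5): δ = 45.43°  ·
  (2,3): δ = 122.09°  ·
  (2,4): δ = 76.19°  ·
  (2,5): δ = 40.73°  ✓
  (3,4): δ = 134.10°  ·
  (3,5): δ = 98.64°  ·
  (4,5): δ = 144.55°  ·
antipodal pairs: 4

count = 4; pairs: (0,2), (1,3), (1,4), (2,5)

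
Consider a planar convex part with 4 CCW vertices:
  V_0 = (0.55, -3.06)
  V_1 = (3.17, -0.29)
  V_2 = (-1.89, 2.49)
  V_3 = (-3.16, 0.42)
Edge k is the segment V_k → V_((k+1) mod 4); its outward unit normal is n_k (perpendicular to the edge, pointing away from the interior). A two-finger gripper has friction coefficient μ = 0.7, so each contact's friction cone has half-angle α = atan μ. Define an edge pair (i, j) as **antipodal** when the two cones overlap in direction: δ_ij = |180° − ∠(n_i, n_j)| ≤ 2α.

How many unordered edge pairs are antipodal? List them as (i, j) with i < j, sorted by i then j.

α = atan 0.7 = 34.99°;  2α = 69.98°
n_0 = (+0.7265, -0.6872)
n_1 = (+0.4815, +0.8764)
n_2 = (-0.8524, +0.5229)
n_3 = (-0.6841, -0.7294)
  (0,1): δ = 75.38°  ·
  (0,2): δ = 11.88°  ✓
  (0,3): δ = 90.24°  ·
  (1,2): δ = 92.75°  ·
  (1,3): δ = 14.38°  ✓
  (2,3): δ = 101.64°  ·
antipodal pairs: 2

count = 2; pairs: (0,2), (1,3)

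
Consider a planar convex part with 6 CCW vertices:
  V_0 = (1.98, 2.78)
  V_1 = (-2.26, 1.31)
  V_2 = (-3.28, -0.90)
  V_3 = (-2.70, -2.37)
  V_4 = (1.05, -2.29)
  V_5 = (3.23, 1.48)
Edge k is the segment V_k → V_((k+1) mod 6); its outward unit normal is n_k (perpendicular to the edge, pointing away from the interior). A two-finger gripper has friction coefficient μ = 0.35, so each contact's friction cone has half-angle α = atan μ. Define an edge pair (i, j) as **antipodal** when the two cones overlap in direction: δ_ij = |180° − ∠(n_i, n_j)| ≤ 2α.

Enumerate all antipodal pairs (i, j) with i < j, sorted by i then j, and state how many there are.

count = 3; pairs: (0,3), (1,4), (2,5)

α = atan 0.35 = 19.29°;  2α = 38.58°
n_0 = (-0.3276, +0.9448)
n_1 = (-0.9080, +0.4191)
n_2 = (-0.9302, -0.3670)
n_3 = (+0.0213, -0.9998)
n_4 = (+0.8657, -0.5006)
n_5 = (+0.7208, +0.6931)
  (0,1): δ = 133.90°  ·
  (0,2): δ = 87.59°  ·
  (0,3): δ = 17.90°  ✓
  (0,4): δ = 40.84°  ·
  (0,5): δ = 114.76°  ·
  (1,2): δ = 133.69°  ·
  (1,3): δ = 64.00°  ·
  (1,4): δ = 5.26°  ✓
  (1,5): δ = 68.65°  ·
  (2,3): δ = 110.31°  ·
  (2,4): δ = 51.57°  ·
  (2,5): δ = 22.34°  ✓
  (3,4): δ = 121.26°  ·
  (3,5): δ = 47.35°  ·
  (4,5): δ = 106.08°  ·
antipodal pairs: 3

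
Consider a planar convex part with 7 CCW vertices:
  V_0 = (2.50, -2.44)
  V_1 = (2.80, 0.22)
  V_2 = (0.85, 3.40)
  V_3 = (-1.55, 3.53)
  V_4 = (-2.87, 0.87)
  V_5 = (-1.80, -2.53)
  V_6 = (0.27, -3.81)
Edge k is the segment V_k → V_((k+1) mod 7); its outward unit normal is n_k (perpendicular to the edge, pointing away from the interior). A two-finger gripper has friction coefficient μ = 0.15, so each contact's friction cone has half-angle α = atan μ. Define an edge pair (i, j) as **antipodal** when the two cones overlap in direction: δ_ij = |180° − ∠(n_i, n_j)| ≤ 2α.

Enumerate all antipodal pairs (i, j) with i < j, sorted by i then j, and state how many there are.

count = 1; pairs: (1,4)

α = atan 0.15 = 8.53°;  2α = 17.06°
n_0 = (+0.9937, -0.1121)
n_1 = (+0.8525, +0.5228)
n_2 = (+0.0541, +0.9985)
n_3 = (-0.8958, +0.4445)
n_4 = (-0.9539, -0.3002)
n_5 = (-0.5259, -0.8505)
n_6 = (+0.5235, -0.8521)
  (0,1): δ = 142.05°  ·
  (0,2): δ = 86.67°  ·
  (0,3): δ = 19.96°  ·
  (0,4): δ = 23.90°  ·
  (0,5): δ = 64.70°  ·
  (0,6): δ = 128.00°  ·
  (1,2): δ = 124.62°  ·
  (1,3): δ = 57.91°  ·
  (1,4): δ = 14.05°  ✓
  (1,5): δ = 26.75°  ·
  (1,6): δ = 90.05°  ·
  (2,3): δ = 113.29°  ·
  (2,4): δ = 69.43°  ·
  (2,5): δ = 28.63°  ·
  (2,6): δ = 34.66°  ·
  (3,4): δ = 136.14°  ·
  (3,5): δ = 95.34°  ·
  (3,6): δ = 32.04°  ·
  (4,5): δ = 139.20°  ·
  (4,6): δ = 75.90°  ·
  (5,6): δ = 116.70°  ·
antipodal pairs: 1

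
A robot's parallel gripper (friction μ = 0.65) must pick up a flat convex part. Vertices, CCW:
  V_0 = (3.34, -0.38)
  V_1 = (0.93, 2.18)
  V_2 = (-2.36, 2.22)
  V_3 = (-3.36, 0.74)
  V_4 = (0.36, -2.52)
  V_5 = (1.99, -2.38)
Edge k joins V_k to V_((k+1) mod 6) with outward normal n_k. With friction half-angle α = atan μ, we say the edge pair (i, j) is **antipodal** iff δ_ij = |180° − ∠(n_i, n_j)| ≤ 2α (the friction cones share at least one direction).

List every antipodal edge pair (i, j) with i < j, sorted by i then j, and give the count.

count = 7; pairs: (0,3), (0,4), (1,3), (1,4), (1,5), (2,4), (2,5)

α = atan 0.65 = 33.02°;  2α = 66.05°
n_0 = (+0.7281, +0.6855)
n_1 = (+0.0122, +0.9999)
n_2 = (-0.8286, +0.5599)
n_3 = (-0.6591, -0.7521)
n_4 = (+0.0856, -0.9963)
n_5 = (+0.8288, -0.5595)
  (0,1): δ = 133.97°  ·
  (0,2): δ = 77.32°  ·
  (0,3): δ = 5.50°  ✓
  (0,4): δ = 51.64°  ✓
  (0,5): δ = 102.71°  ·
  (1,2): δ = 123.35°  ·
  (1,3): δ = 40.53°  ✓
  (1,4): δ = 5.61°  ✓
  (1,5): δ = 56.68°  ✓
  (2,3): δ = 97.18°  ·
  (2,4): δ = 51.05°  ✓
  (2,5): δ = 0.03°  ✓
  (3,4): δ = 133.86°  ·
  (3,5): δ = 82.79°  ·
  (4,5): δ = 128.93°  ·
antipodal pairs: 7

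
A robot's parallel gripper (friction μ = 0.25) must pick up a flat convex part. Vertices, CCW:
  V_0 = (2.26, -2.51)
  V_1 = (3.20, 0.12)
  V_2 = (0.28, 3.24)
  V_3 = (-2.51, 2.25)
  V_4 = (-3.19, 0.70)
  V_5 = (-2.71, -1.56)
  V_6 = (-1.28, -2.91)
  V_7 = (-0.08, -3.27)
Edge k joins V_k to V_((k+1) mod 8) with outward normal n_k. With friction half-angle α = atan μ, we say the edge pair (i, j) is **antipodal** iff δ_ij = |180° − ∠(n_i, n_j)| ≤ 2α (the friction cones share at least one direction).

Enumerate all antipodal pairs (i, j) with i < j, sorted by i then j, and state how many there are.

α = atan 0.25 = 14.04°;  2α = 28.07°
n_0 = (+0.9417, -0.3366)
n_1 = (+0.7301, +0.6833)
n_2 = (-0.3344, +0.9424)
n_3 = (-0.9158, +0.4017)
n_4 = (-0.9782, -0.2078)
n_5 = (-0.6865, -0.7272)
n_6 = (-0.2873, -0.9578)
n_7 = (+0.3089, -0.9511)
  (0,1): δ = 117.23°  ·
  (0,2): δ = 50.80°  ·
  (0,3): δ = 4.02°  ✓
  (0,4): δ = 31.66°  ·
  (0,5): δ = 66.32°  ·
  (0,6): δ = 92.97°  ·
  (0,7): δ = 127.66°  ·
  (1,2): δ = 113.57°  ·
  (1,3): δ = 66.79°  ·
  (1,4): δ = 31.11°  ·
  (1,5): δ = 3.54°  ✓
  (1,6): δ = 30.20°  ·
  (1,7): δ = 64.89°  ·
  (2,3): δ = 133.22°  ·
  (2,4): δ = 97.55°  ·
  (2,5): δ = 62.89°  ·
  (2,6): δ = 36.24°  ·
  (2,7): δ = 1.54°  ✓
  (3,4): δ = 144.32°  ·
  (3,5): δ = 109.66°  ·
  (3,6): δ = 83.01°  ·
  (3,7): δ = 48.32°  ·
  (4,5): δ = 145.34°  ·
  (4,6): δ = 118.69°  ·
  (4,7): δ = 84.00°  ·
  (5,6): δ = 153.35°  ·
  (5,7): δ = 118.66°  ·
  (6,7): δ = 145.31°  ·
antipodal pairs: 3

count = 3; pairs: (0,3), (1,5), (2,7)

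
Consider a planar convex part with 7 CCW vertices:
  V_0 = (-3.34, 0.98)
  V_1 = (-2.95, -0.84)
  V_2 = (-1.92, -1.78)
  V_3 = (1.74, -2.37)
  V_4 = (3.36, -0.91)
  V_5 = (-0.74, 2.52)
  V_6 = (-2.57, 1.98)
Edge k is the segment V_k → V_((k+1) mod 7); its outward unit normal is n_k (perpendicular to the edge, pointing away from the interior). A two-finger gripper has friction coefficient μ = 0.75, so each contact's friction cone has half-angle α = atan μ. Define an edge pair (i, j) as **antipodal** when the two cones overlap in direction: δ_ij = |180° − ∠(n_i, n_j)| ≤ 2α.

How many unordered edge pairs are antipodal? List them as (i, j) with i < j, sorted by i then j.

α = atan 0.75 = 36.87°;  2α = 73.74°
n_0 = (-0.9778, -0.2095)
n_1 = (-0.6741, -0.7386)
n_2 = (-0.1591, -0.9873)
n_3 = (+0.6695, -0.7428)
n_4 = (+0.6417, +0.7670)
n_5 = (-0.2830, +0.9591)
n_6 = (-0.7923, +0.6101)
  (0,1): δ = 144.48°  ·
  (0,2): δ = 111.25°  ·
  (0,3): δ = 60.07°  ✓
  (0,4): δ = 37.99°  ✓
  (0,5): δ = 94.35°  ·
  (0,6): δ = 130.31°  ·
  (1,2): δ = 146.77°  ·
  (1,3): δ = 95.59°  ·
  (1,4): δ = 2.47°  ✓
  (1,5): δ = 58.82°  ✓
  (1,6): δ = 94.79°  ·
  (2,3): δ = 128.82°  ·
  (2,4): δ = 30.76°  ✓
  (2,5): δ = 25.60°  ✓
  (2,6): δ = 61.56°  ✓
  (3,4): δ = 81.94°  ·
  (3,5): δ = 25.59°  ✓
  (3,6): δ = 10.38°  ✓
  (4,5): δ = 123.64°  ·
  (4,6): δ = 87.68°  ·
  (5,6): δ = 144.04°  ·
antipodal pairs: 9

count = 9; pairs: (0,3), (0,4), (1,4), (1,5), (2,4), (2,5), (2,6), (3,5), (3,6)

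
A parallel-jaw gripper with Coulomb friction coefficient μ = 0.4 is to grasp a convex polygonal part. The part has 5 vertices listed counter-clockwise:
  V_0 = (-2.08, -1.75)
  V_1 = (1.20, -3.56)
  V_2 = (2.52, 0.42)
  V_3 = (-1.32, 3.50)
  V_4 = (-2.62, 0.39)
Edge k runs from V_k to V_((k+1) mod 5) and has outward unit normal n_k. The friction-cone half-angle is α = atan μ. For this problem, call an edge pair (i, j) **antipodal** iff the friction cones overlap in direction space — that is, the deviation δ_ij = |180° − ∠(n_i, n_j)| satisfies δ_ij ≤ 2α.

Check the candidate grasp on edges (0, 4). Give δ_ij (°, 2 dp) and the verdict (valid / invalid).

δ = 133.05°, invalid

α = atan 0.4 = 21.80°;  2α = 43.60°
edge 0: e_0 = (+3.28, -1.81);  n_0 = (-0.4831, -0.8755)
edge 4: e_4 = (+0.54, -2.14);  n_4 = (-0.9696, -0.2447)
∠(n_0, n_4) = 46.95°
δ = |180° − 46.95°| = 133.05°
133.05° > 2α = 43.60°  →  invalid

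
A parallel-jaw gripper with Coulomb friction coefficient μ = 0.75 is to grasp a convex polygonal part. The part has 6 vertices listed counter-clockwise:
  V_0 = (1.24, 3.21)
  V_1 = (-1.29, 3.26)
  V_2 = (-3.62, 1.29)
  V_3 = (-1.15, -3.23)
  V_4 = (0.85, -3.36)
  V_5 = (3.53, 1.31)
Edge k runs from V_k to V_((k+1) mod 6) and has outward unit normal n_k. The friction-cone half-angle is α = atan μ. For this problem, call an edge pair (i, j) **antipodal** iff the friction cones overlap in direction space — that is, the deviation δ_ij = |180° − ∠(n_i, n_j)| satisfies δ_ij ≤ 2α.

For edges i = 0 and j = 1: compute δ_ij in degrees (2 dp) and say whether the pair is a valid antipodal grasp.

α = atan 0.75 = 36.87°;  2α = 73.74°
edge 0: e_0 = (-2.53, +0.05);  n_0 = (+0.0198, +0.9998)
edge 1: e_1 = (-2.33, -1.97);  n_1 = (-0.6456, +0.7636)
∠(n_0, n_1) = 41.35°
δ = |180° − 41.35°| = 138.65°
138.65° > 2α = 73.74°  →  invalid

δ = 138.65°, invalid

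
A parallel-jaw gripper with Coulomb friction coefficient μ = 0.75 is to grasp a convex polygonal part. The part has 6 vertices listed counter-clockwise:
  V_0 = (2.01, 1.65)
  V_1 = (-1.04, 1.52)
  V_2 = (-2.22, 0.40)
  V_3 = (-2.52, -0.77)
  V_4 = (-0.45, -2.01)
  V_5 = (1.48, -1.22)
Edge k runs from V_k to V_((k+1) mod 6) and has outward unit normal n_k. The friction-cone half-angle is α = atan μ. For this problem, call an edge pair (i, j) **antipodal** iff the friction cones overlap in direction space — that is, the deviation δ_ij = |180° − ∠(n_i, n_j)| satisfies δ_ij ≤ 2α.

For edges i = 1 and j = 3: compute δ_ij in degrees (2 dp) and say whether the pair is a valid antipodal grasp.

δ = 74.43°, invalid

α = atan 0.75 = 36.87°;  2α = 73.74°
edge 1: e_1 = (-1.18, -1.12);  n_1 = (-0.6884, +0.7253)
edge 3: e_3 = (+2.07, -1.24);  n_3 = (-0.5139, -0.8579)
∠(n_1, n_3) = 105.57°
δ = |180° − 105.57°| = 74.43°
74.43° > 2α = 73.74°  →  invalid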